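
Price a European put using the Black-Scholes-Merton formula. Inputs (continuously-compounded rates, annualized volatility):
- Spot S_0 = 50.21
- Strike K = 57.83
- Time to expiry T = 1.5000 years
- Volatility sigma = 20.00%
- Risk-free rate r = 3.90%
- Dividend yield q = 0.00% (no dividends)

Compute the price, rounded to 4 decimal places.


d1 = (ln(S/K) + (r - q + 0.5*sigma^2) * T) / (sigma * sqrt(T)) = -0.21552841
d2 = d1 - sigma * sqrt(T) = -0.46047738
exp(-rT) = 0.94317824; exp(-qT) = 1.00000000
P = K * exp(-rT) * N(-d2) - S_0 * exp(-qT) * N(-d1)
N(-d1) = 0.58532232; N(-d2) = 0.67741320
P = 57.8300 * 0.94317824 * 0.67741320 - 50.2100 * 1.00000000 * 0.58532232 = 7.5598

Answer: Price = 7.5598


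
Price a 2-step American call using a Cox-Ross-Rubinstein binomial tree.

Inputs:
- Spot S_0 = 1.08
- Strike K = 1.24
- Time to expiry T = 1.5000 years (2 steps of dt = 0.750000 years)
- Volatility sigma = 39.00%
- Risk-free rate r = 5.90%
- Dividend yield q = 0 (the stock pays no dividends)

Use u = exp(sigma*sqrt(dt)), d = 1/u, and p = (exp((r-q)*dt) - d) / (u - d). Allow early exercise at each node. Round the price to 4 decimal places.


Answer: Price = V(0,0) = 0.1877

Derivation:
dt = T/N = 0.750000
u = exp(sigma*sqrt(dt)) = 1.401790; d = 1/u = 0.713374
p = (exp((r-q)*dt) - d) / (u - d) = 0.482077
Discount per step: exp(-r*dt) = 0.956715
Stock lattice S(k, i) with i counting down-moves:
  k=0: S(0,0) = 1.0800
  k=1: S(1,0) = 1.5139; S(1,1) = 0.7704
  k=2: S(2,0) = 2.1222; S(2,1) = 1.0800; S(2,2) = 0.5496
Terminal payoffs V(N, i) = max(S_T - K, 0):
  V(2,0) = 0.882216; V(2,1) = 0.000000; V(2,2) = 0.000000
Backward induction: V(k, i) = exp(-r*dt) * [p * V(k+1, i) + (1-p) * V(k+1, i+1)]; then take max(V_cont, immediate exercise) for American.
  V(1,0) = exp(-r*dt) * [p*0.882216 + (1-p)*0.000000] = 0.406887; exercise = 0.273933; V(1,0) = max -> 0.406887
  V(1,1) = exp(-r*dt) * [p*0.000000 + (1-p)*0.000000] = 0.000000; exercise = 0.000000; V(1,1) = max -> 0.000000
  V(0,0) = exp(-r*dt) * [p*0.406887 + (1-p)*0.000000] = 0.187661; exercise = 0.000000; V(0,0) = max -> 0.187661


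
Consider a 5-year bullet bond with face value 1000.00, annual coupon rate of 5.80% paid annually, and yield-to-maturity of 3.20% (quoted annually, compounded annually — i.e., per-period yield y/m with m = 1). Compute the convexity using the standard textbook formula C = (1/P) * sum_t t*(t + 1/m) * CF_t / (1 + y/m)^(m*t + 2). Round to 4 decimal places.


Coupon per period c = face * coupon_rate / m = 58.000000
Periods per year m = 1; per-period yield y/m = 0.032000
Number of cashflows N = 5
Cashflows (t years, CF_t, discount factor 1/(1+y/m)^(m*t), PV):
  t = 1.0000: CF_t = 58.000000, DF = 0.968992, PV = 56.201550
  t = 2.0000: CF_t = 58.000000, DF = 0.938946, PV = 54.458867
  t = 3.0000: CF_t = 58.000000, DF = 0.909831, PV = 52.770220
  t = 4.0000: CF_t = 58.000000, DF = 0.881620, PV = 51.133934
  t = 5.0000: CF_t = 1058.000000, DF = 0.854283, PV = 903.830893
Price P = sum_t PV_t = 1118.395463
Convexity numerator sum_t t*(t + 1/m) * CF_t / (1+y/m)^(m*t + 2):
  t = 1.0000: term = 105.540439
  t = 2.0000: term = 306.803602
  t = 3.0000: term = 594.580625
  t = 4.0000: term = 960.240027
  t = 5.0000: term = 25459.451408
Convexity = (1/P) * sum = 27426.616102 / 1118.395463 = 24.523183

Answer: Convexity = 24.5232


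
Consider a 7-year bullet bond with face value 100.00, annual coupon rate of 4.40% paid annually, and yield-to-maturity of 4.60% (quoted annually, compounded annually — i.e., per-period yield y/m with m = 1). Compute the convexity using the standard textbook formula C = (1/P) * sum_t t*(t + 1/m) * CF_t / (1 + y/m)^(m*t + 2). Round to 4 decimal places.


Coupon per period c = face * coupon_rate / m = 4.400000
Periods per year m = 1; per-period yield y/m = 0.046000
Number of cashflows N = 7
Cashflows (t years, CF_t, discount factor 1/(1+y/m)^(m*t), PV):
  t = 1.0000: CF_t = 4.400000, DF = 0.956023, PV = 4.206501
  t = 2.0000: CF_t = 4.400000, DF = 0.913980, PV = 4.021511
  t = 3.0000: CF_t = 4.400000, DF = 0.873786, PV = 3.844657
  t = 4.0000: CF_t = 4.400000, DF = 0.835359, PV = 3.675580
  t = 5.0000: CF_t = 4.400000, DF = 0.798623, PV = 3.513939
  t = 6.0000: CF_t = 4.400000, DF = 0.763501, PV = 3.359407
  t = 7.0000: CF_t = 104.400000, DF = 0.729925, PV = 76.204165
Price P = sum_t PV_t = 98.825761
Convexity numerator sum_t t*(t + 1/m) * CF_t / (1+y/m)^(m*t + 2):
  t = 1.0000: term = 7.689314
  t = 2.0000: term = 22.053483
  t = 3.0000: term = 42.167271
  t = 4.0000: term = 67.188132
  t = 5.0000: term = 96.350093
  t = 6.0000: term = 128.958060
  t = 7.0000: term = 3900.348064
Convexity = (1/P) * sum = 4264.754418 / 98.825761 = 43.154279

Answer: Convexity = 43.1543


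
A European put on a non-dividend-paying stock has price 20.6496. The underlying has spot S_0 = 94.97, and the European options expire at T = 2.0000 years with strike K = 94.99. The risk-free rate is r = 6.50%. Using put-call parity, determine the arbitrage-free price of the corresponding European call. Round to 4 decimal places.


Answer: Call price = 32.2093

Derivation:
Put-call parity: C - P = S_0 * exp(-qT) - K * exp(-rT).
S_0 * exp(-qT) = 94.9700 * 1.00000000 = 94.97000000
K * exp(-rT) = 94.9900 * 0.87809543 = 83.41028498
C = P + S*exp(-qT) - K*exp(-rT)
C = 20.6496 + 94.97000000 - 83.41028498 = 32.2093


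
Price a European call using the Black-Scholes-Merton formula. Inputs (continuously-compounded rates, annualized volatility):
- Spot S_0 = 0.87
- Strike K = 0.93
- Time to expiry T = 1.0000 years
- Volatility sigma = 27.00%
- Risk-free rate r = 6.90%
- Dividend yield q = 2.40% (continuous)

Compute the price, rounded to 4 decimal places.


Answer: Price = 0.0832

Derivation:
d1 = (ln(S/K) + (r - q + 0.5*sigma^2) * T) / (sigma * sqrt(T)) = 0.05466158
d2 = d1 - sigma * sqrt(T) = -0.21533842
exp(-rT) = 0.93332668; exp(-qT) = 0.97628571
C = S_0 * exp(-qT) * N(d1) - K * exp(-rT) * N(d2)
N(d1) = 0.52179596; N(d2) = 0.41475174
C = 0.8700 * 0.97628571 * 0.52179596 - 0.9300 * 0.93332668 * 0.41475174 = 0.0832


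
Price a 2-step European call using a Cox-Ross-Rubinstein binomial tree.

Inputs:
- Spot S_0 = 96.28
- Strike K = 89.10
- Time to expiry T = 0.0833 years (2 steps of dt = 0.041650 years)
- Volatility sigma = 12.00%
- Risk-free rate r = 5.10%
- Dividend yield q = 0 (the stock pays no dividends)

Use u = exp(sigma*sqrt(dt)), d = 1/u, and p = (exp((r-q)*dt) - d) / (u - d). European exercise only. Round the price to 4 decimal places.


dt = T/N = 0.041650
u = exp(sigma*sqrt(dt)) = 1.024792; d = 1/u = 0.975807
p = (exp((r-q)*dt) - d) / (u - d) = 0.537287
Discount per step: exp(-r*dt) = 0.997878
Stock lattice S(k, i) with i counting down-moves:
  k=0: S(0,0) = 96.2800
  k=1: S(1,0) = 98.6670; S(1,1) = 93.9507
  k=2: S(2,0) = 101.1132; S(2,1) = 96.2800; S(2,2) = 91.6778
Terminal payoffs V(N, i) = max(S_T - K, 0):
  V(2,0) = 12.013193; V(2,1) = 7.180000; V(2,2) = 2.577833
Backward induction: V(k, i) = exp(-r*dt) * [p * V(k+1, i) + (1-p) * V(k+1, i+1)].
  V(1,0) = exp(-r*dt) * [p*12.013193 + (1-p)*7.180000] = 9.756067
  V(1,1) = exp(-r*dt) * [p*7.180000 + (1-p)*2.577833] = 5.039802
  V(0,0) = exp(-r*dt) * [p*9.756067 + (1-p)*5.039802] = 7.557721

Answer: Price = V(0,0) = 7.5577


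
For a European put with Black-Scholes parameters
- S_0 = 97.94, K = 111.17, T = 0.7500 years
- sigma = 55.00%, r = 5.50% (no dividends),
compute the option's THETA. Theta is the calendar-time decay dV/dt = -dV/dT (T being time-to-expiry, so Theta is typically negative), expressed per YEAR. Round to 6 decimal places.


d1 = 0.0587469330; d2 = -0.4175670390
phi(d1) = 0.3982544588; exp(-qT) = 1.0000000000; exp(-rT) = 0.9595892027
Theta = -S*exp(-qT)*phi(d1)*sigma/(2*sqrt(T)) + r*K*exp(-rT)*N(-d2) - q*S*exp(-qT)*N(-d1)
N(-d1) = 0.4765768383; N(-d2) = 0.6618681500; sqrt(T) = 0.8660254038
Term 1 = -97.9400 * 1.0000000000 * 0.3982544588 * 0.5500 / (2 * 0.8660254038) = -12.3857642270
Term 2 = 0.0550 * 111.1700 * 0.9595892027 * 0.6618681500 = 3.8833553291
Term 3 = 0 (no dividend yield, q = 0)
Theta = -12.3857642270 + (3.8833553291) + (0.0000000000) = -8.502409

Answer: Theta = -8.502409


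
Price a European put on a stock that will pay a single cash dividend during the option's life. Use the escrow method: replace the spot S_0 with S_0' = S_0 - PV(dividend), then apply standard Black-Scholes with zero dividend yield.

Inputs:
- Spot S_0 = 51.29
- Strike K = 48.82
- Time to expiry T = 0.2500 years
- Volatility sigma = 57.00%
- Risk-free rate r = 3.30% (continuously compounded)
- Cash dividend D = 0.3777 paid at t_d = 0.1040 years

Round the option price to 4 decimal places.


PV(D) = D * exp(-r * t_d) = 0.3777 * 0.99657388 = 0.37640596
S_0' = S_0 - PV(D) = 51.2900 - 0.37640596 = 50.91359404
d1 = (ln(S_0'/K) + (r + sigma^2/2)*T) / (sigma*sqrt(T)) = 0.31878034
d2 = d1 - sigma*sqrt(T) = 0.03378034
exp(-rT) = 0.99178394
N(-d1) = 0.37494654; N(-d2) = 0.48652616
P = K * exp(-rT) * N(-d2) - S_0' * N(-d1) = 48.8200 * 0.99178394 * 0.48652616 - 50.91359404 * 0.37494654 = 4.4672

Answer: Price = 4.4672


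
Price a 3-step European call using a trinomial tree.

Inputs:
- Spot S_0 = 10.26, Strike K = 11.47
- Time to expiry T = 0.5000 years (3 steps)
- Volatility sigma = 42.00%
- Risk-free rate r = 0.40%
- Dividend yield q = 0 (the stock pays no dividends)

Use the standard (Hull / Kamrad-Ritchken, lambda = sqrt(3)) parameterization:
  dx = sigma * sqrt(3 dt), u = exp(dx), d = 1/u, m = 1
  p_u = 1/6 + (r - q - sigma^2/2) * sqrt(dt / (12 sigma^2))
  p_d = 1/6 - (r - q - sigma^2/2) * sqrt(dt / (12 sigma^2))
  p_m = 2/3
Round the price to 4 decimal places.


dt = T/N = 0.166667; dx = sigma*sqrt(3*dt) = 0.296985
u = exp(dx) = 1.345795; d = 1/u = 0.743055
p_u = 0.143040, p_m = 0.666667, p_d = 0.190293
Discount per step: exp(-r*dt) = 0.999334
Stock lattice S(k, j) with j the centered position index:
  k=0: S(0,+0) = 10.2600
  k=1: S(1,-1) = 7.6237; S(1,+0) = 10.2600; S(1,+1) = 13.8079
  k=2: S(2,-2) = 5.6649; S(2,-1) = 7.6237; S(2,+0) = 10.2600; S(2,+1) = 13.8079; S(2,+2) = 18.5825
  k=3: S(3,-3) = 4.2093; S(3,-2) = 5.6649; S(3,-1) = 7.6237; S(3,+0) = 10.2600; S(3,+1) = 13.8079; S(3,+2) = 18.5825; S(3,+3) = 25.0083
Terminal payoffs V(N, j) = max(S_T - K, 0):
  V(3,-3) = 0.000000; V(3,-2) = 0.000000; V(3,-1) = 0.000000; V(3,+0) = 0.000000; V(3,+1) = 2.337856; V(3,+2) = 7.112542; V(3,+3) = 13.538290
Backward induction: V(k, j) = exp(-r*dt) * [p_u * V(k+1, j+1) + p_m * V(k+1, j) + p_d * V(k+1, j-1)]
  V(2,-2) = exp(-r*dt) * [p_u*0.000000 + p_m*0.000000 + p_d*0.000000] = 0.000000
  V(2,-1) = exp(-r*dt) * [p_u*0.000000 + p_m*0.000000 + p_d*0.000000] = 0.000000
  V(2,+0) = exp(-r*dt) * [p_u*2.337856 + p_m*0.000000 + p_d*0.000000] = 0.334185
  V(2,+1) = exp(-r*dt) * [p_u*7.112542 + p_m*2.337856 + p_d*0.000000] = 2.574234
  V(2,+2) = exp(-r*dt) * [p_u*13.538290 + p_m*7.112542 + p_d*2.337856] = 7.118347
  V(1,-1) = exp(-r*dt) * [p_u*0.334185 + p_m*0.000000 + p_d*0.000000] = 0.047770
  V(1,+0) = exp(-r*dt) * [p_u*2.574234 + p_m*0.334185 + p_d*0.000000] = 0.590615
  V(1,+1) = exp(-r*dt) * [p_u*7.118347 + p_m*2.574234 + p_d*0.334185] = 2.796095
  V(0,+0) = exp(-r*dt) * [p_u*2.796095 + p_m*0.590615 + p_d*0.047770] = 0.802253

Answer: Price = V(0,0) = 0.8023


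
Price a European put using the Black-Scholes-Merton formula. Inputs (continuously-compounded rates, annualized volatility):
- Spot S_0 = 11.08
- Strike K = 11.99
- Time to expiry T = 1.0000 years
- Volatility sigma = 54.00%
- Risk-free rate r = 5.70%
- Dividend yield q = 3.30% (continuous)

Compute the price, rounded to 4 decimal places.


d1 = (ln(S/K) + (r - q + 0.5*sigma^2) * T) / (sigma * sqrt(T)) = 0.16827539
d2 = d1 - sigma * sqrt(T) = -0.37172461
exp(-rT) = 0.94459407; exp(-qT) = 0.96753856
P = K * exp(-rT) * N(-d2) - S_0 * exp(-qT) * N(-d1)
N(-d1) = 0.43318332; N(-d2) = 0.64495105
P = 11.9900 * 0.94459407 * 0.64495105 - 11.0800 * 0.96753856 * 0.43318332 = 2.6606

Answer: Price = 2.6606


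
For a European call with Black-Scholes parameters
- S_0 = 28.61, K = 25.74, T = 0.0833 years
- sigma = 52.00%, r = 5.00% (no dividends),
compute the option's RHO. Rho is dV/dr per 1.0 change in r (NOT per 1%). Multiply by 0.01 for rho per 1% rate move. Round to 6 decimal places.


d1 = 0.8071456664; d2 = 0.6570646216
phi(d1) = 0.2880328921; exp(-qT) = 1.0000000000; exp(-rT) = 0.9958436616
N(d2) = 0.7444303171
Rho = K*T*exp(-rT)*N(d2) = 25.7400 * 0.0833 * 0.9958436616 * 0.7444303171 = 1.589530

Answer: Rho = 1.589530


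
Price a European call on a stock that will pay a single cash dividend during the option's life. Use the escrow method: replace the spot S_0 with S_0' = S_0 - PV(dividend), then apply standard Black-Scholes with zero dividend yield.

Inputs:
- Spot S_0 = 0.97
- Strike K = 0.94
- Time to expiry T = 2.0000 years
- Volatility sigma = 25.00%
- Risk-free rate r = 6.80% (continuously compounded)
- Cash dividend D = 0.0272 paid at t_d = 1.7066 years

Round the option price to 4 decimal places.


Answer: Price = 0.1963

Derivation:
PV(D) = D * exp(-r * t_d) = 0.0272 * 0.89043177 = 0.02421974
S_0' = S_0 - PV(D) = 0.9700 - 0.02421974 = 0.94578026
d1 = (ln(S_0'/K) + (r + sigma^2/2)*T) / (sigma*sqrt(T)) = 0.57878211
d2 = d1 - sigma*sqrt(T) = 0.22522872
exp(-rT) = 0.87284263
N(d1) = 0.71863190; N(d2) = 0.58909933
C = S_0' * N(d1) - K * exp(-rT) * N(d2) = 0.94578026 * 0.71863190 - 0.9400 * 0.87284263 * 0.58909933 = 0.1963


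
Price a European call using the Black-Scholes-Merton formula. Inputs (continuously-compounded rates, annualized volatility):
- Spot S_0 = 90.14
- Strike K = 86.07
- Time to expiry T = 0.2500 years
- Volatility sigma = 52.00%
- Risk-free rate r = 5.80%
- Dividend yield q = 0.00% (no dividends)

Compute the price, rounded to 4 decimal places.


Answer: Price = 11.9475

Derivation:
d1 = (ln(S/K) + (r - q + 0.5*sigma^2) * T) / (sigma * sqrt(T)) = 0.36347346
d2 = d1 - sigma * sqrt(T) = 0.10347346
exp(-rT) = 0.98560462; exp(-qT) = 1.00000000
C = S_0 * exp(-qT) * N(d1) - K * exp(-rT) * N(d2)
N(d1) = 0.64187438; N(d2) = 0.54120639
C = 90.1400 * 1.00000000 * 0.64187438 - 86.0700 * 0.98560462 * 0.54120639 = 11.9475


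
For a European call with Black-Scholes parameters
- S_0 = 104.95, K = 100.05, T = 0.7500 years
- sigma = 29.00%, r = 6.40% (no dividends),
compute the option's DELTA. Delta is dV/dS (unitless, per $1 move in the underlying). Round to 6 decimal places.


Answer: Delta = 0.693950

Derivation:
d1 = 0.5070787192; d2 = 0.2559313521
phi(d1) = 0.3508126541; exp(-qT) = 1.0000000000; exp(-rT) = 0.9531337871
N(d1) = 0.6939502070
Delta = exp(-qT) * N(d1) = 1.0000000000 * 0.6939502070 = 0.693950


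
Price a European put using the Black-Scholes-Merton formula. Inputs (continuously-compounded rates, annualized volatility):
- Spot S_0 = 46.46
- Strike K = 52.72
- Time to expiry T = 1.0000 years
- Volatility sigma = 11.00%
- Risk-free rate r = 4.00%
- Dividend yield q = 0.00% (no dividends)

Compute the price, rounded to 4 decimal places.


d1 = (ln(S/K) + (r - q + 0.5*sigma^2) * T) / (sigma * sqrt(T)) = -0.73048330
d2 = d1 - sigma * sqrt(T) = -0.84048330
exp(-rT) = 0.96078944; exp(-qT) = 1.00000000
P = K * exp(-rT) * N(-d2) - S_0 * exp(-qT) * N(-d1)
N(-d1) = 0.76745259; N(-d2) = 0.79968127
P = 52.7200 * 0.96078944 * 0.79968127 - 46.4600 * 1.00000000 * 0.76745259 = 4.8503

Answer: Price = 4.8503


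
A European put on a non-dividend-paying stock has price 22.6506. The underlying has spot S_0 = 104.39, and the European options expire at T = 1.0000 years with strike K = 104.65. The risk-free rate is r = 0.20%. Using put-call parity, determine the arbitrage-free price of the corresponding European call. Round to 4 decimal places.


Put-call parity: C - P = S_0 * exp(-qT) - K * exp(-rT).
S_0 * exp(-qT) = 104.3900 * 1.00000000 = 104.39000000
K * exp(-rT) = 104.6500 * 0.99800200 = 104.44090916
C = P + S*exp(-qT) - K*exp(-rT)
C = 22.6506 + 104.39000000 - 104.44090916 = 22.5997

Answer: Call price = 22.5997


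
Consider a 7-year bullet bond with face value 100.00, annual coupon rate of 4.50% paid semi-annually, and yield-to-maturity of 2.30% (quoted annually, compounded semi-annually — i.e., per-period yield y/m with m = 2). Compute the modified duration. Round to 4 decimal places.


Answer: Modified duration = 6.0825

Derivation:
Coupon per period c = face * coupon_rate / m = 2.250000
Periods per year m = 2; per-period yield y/m = 0.011500
Number of cashflows N = 14
Cashflows (t years, CF_t, discount factor 1/(1+y/m)^(m*t), PV):
  t = 0.5000: CF_t = 2.250000, DF = 0.988631, PV = 2.224419
  t = 1.0000: CF_t = 2.250000, DF = 0.977391, PV = 2.199129
  t = 1.5000: CF_t = 2.250000, DF = 0.966279, PV = 2.174127
  t = 2.0000: CF_t = 2.250000, DF = 0.955293, PV = 2.149409
  t = 2.5000: CF_t = 2.250000, DF = 0.944432, PV = 2.124971
  t = 3.0000: CF_t = 2.250000, DF = 0.933694, PV = 2.100812
  t = 3.5000: CF_t = 2.250000, DF = 0.923079, PV = 2.076927
  t = 4.0000: CF_t = 2.250000, DF = 0.912584, PV = 2.053314
  t = 4.5000: CF_t = 2.250000, DF = 0.902209, PV = 2.029970
  t = 5.0000: CF_t = 2.250000, DF = 0.891951, PV = 2.006890
  t = 5.5000: CF_t = 2.250000, DF = 0.881810, PV = 1.984074
  t = 6.0000: CF_t = 2.250000, DF = 0.871785, PV = 1.961516
  t = 6.5000: CF_t = 2.250000, DF = 0.861873, PV = 1.939215
  t = 7.0000: CF_t = 102.250000, DF = 0.852075, PV = 87.124620
Price P = sum_t PV_t = 114.149393
First compute Macaulay numerator sum_t t * PV_t:
  t * PV_t at t = 0.5000: 1.112210
  t * PV_t at t = 1.0000: 2.199129
  t * PV_t at t = 1.5000: 3.261190
  t * PV_t at t = 2.0000: 4.298817
  t * PV_t at t = 2.5000: 5.312428
  t * PV_t at t = 3.0000: 6.302436
  t * PV_t at t = 3.5000: 7.269246
  t * PV_t at t = 4.0000: 8.213257
  t * PV_t at t = 4.5000: 9.134863
  t * PV_t at t = 5.0000: 10.034452
  t * PV_t at t = 5.5000: 10.912404
  t * PV_t at t = 6.0000: 11.769096
  t * PV_t at t = 6.5000: 12.604898
  t * PV_t at t = 7.0000: 609.872340
Macaulay duration D = 702.296768 / 114.149393 = 6.152435
Modified duration = D / (1 + y/m) = 6.152435 / (1 + 0.011500) = 6.082487


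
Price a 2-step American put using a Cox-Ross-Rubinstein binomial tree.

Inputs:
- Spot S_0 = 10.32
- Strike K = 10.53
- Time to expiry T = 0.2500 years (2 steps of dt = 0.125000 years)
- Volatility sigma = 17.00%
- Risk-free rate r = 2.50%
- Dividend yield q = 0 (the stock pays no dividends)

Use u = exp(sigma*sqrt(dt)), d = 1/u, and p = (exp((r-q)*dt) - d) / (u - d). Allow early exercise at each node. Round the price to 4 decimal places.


Answer: Price = V(0,0) = 0.4480

Derivation:
dt = T/N = 0.125000
u = exp(sigma*sqrt(dt)) = 1.061947; d = 1/u = 0.941667
p = (exp((r-q)*dt) - d) / (u - d) = 0.511000
Discount per step: exp(-r*dt) = 0.996880
Stock lattice S(k, i) with i counting down-moves:
  k=0: S(0,0) = 10.3200
  k=1: S(1,0) = 10.9593; S(1,1) = 9.7180
  k=2: S(2,0) = 11.6382; S(2,1) = 10.3200; S(2,2) = 9.1511
Terminal payoffs V(N, i) = max(K - S_T, 0):
  V(2,0) = 0.000000; V(2,1) = 0.210000; V(2,2) = 1.378886
Backward induction: V(k, i) = exp(-r*dt) * [p * V(k+1, i) + (1-p) * V(k+1, i+1)]; then take max(V_cont, immediate exercise) for American.
  V(1,0) = exp(-r*dt) * [p*0.000000 + (1-p)*0.210000] = 0.102370; exercise = 0.000000; V(1,0) = max -> 0.102370
  V(1,1) = exp(-r*dt) * [p*0.210000 + (1-p)*1.378886] = 0.779147; exercise = 0.812001; V(1,1) = max -> 0.812001
  V(0,0) = exp(-r*dt) * [p*0.102370 + (1-p)*0.812001] = 0.447977; exercise = 0.210000; V(0,0) = max -> 0.447977


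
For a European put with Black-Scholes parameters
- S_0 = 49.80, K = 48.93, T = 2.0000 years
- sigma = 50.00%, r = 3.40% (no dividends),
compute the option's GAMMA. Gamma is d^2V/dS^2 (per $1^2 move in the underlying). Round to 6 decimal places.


Answer: Gamma = 0.010122

Derivation:
d1 = 0.4746444068; d2 = -0.2324623743
phi(d1) = 0.3564425545; exp(-qT) = 1.0000000000; exp(-rT) = 0.9342604736
Gamma = exp(-qT) * phi(d1) / (S * sigma * sqrt(T)) = 1.0000000000 * 0.3564425545 / (49.8000 * 0.5000 * 1.4142135624) = 0.010122


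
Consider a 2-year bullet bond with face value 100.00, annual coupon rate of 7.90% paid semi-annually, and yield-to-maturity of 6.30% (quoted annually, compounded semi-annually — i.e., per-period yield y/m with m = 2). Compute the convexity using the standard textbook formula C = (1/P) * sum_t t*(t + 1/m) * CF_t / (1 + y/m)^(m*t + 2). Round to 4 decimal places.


Answer: Convexity = 4.3577

Derivation:
Coupon per period c = face * coupon_rate / m = 3.950000
Periods per year m = 2; per-period yield y/m = 0.031500
Number of cashflows N = 4
Cashflows (t years, CF_t, discount factor 1/(1+y/m)^(m*t), PV):
  t = 0.5000: CF_t = 3.950000, DF = 0.969462, PV = 3.829375
  t = 1.0000: CF_t = 3.950000, DF = 0.939856, PV = 3.712433
  t = 1.5000: CF_t = 3.950000, DF = 0.911155, PV = 3.599063
  t = 2.0000: CF_t = 103.950000, DF = 0.883330, PV = 91.822173
Price P = sum_t PV_t = 102.963043
Convexity numerator sum_t t*(t + 1/m) * CF_t / (1+y/m)^(m*t + 2):
  t = 0.5000: term = 1.799531
  t = 1.0000: term = 5.233731
  t = 1.5000: term = 10.147807
  t = 2.0000: term = 431.498315
Convexity = (1/P) * sum = 448.679384 / 102.963043 = 4.357674


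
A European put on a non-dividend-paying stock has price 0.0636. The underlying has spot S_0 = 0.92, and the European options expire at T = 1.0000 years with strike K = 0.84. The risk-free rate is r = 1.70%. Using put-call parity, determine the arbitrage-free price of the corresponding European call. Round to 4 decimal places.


Put-call parity: C - P = S_0 * exp(-qT) - K * exp(-rT).
S_0 * exp(-qT) = 0.9200 * 1.00000000 = 0.92000000
K * exp(-rT) = 0.8400 * 0.98314368 = 0.82584070
C = P + S*exp(-qT) - K*exp(-rT)
C = 0.0636 + 0.92000000 - 0.82584070 = 0.1578

Answer: Call price = 0.1578


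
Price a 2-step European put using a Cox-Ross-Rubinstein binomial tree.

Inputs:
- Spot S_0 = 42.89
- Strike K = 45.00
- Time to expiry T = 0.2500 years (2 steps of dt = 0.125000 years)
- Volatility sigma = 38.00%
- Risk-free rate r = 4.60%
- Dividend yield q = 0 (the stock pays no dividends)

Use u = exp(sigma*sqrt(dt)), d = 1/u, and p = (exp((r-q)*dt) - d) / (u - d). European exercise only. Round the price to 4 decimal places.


Answer: Price = V(0,0) = 4.2098

Derivation:
dt = T/N = 0.125000
u = exp(sigma*sqrt(dt)) = 1.143793; d = 1/u = 0.874284
p = (exp((r-q)*dt) - d) / (u - d) = 0.487859
Discount per step: exp(-r*dt) = 0.994266
Stock lattice S(k, i) with i counting down-moves:
  k=0: S(0,0) = 42.8900
  k=1: S(1,0) = 49.0573; S(1,1) = 37.4980
  k=2: S(2,0) = 56.1114; S(2,1) = 42.8900; S(2,2) = 32.7839
Terminal payoffs V(N, i) = max(K - S_T, 0):
  V(2,0) = 0.000000; V(2,1) = 2.110000; V(2,2) = 12.216081
Backward induction: V(k, i) = exp(-r*dt) * [p * V(k+1, i) + (1-p) * V(k+1, i+1)].
  V(1,0) = exp(-r*dt) * [p*0.000000 + (1-p)*2.110000] = 1.074421
  V(1,1) = exp(-r*dt) * [p*2.110000 + (1-p)*12.216081] = 7.243962
  V(0,0) = exp(-r*dt) * [p*1.074421 + (1-p)*7.243962] = 4.209818


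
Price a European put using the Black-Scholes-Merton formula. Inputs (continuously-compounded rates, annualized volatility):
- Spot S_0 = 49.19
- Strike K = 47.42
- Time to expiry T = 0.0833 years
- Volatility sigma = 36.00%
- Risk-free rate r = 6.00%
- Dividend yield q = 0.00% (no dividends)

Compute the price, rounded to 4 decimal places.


d1 = (ln(S/K) + (r - q + 0.5*sigma^2) * T) / (sigma * sqrt(T)) = 0.45275348
d2 = d1 - sigma * sqrt(T) = 0.34885121
exp(-rT) = 0.99501447; exp(-qT) = 1.00000000
P = K * exp(-rT) * N(-d2) - S_0 * exp(-qT) * N(-d1)
N(-d1) = 0.32536313; N(-d2) = 0.36360051
P = 47.4200 * 0.99501447 * 0.36360051 - 49.1900 * 1.00000000 * 0.32536313 = 1.1514

Answer: Price = 1.1514


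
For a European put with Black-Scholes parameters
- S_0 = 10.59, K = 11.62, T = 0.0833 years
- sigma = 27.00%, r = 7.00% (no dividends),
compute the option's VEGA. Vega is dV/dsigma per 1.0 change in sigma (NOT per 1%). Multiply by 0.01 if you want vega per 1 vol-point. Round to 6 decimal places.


d1 = -1.0772984198; d2 = -1.1552251161
phi(d1) = 0.2233032701; exp(-qT) = 1.0000000000; exp(-rT) = 0.9941859673
Vega = S * exp(-qT) * phi(d1) * sqrt(T) = 10.5900 * 1.0000000000 * 0.2233032701 * 0.2886173938 = 0.682517

Answer: Vega = 0.682517


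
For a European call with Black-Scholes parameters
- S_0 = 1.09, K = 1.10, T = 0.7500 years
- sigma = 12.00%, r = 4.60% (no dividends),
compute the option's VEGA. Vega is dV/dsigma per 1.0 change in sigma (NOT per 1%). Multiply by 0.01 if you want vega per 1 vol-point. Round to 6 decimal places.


Answer: Vega = 0.360441

Derivation:
d1 = 0.2960605650; d2 = 0.1921375165
phi(d1) = 0.3818358548; exp(-qT) = 1.0000000000; exp(-rT) = 0.9660883397
Vega = S * exp(-qT) * phi(d1) * sqrt(T) = 1.0900 * 1.0000000000 * 0.3818358548 * 0.8660254038 = 0.360441


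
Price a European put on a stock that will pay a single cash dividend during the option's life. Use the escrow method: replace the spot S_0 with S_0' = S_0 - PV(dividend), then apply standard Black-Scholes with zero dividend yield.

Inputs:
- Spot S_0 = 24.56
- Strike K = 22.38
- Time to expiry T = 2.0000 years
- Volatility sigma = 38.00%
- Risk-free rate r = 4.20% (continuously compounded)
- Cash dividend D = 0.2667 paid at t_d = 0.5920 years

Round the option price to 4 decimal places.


PV(D) = D * exp(-r * t_d) = 0.2667 * 0.97544256 = 0.26015053
S_0' = S_0 - PV(D) = 24.5600 - 0.26015053 = 24.29984947
d1 = (ln(S_0'/K) + (r + sigma^2/2)*T) / (sigma*sqrt(T)) = 0.57815740
d2 = d1 - sigma*sqrt(T) = 0.04075624
exp(-rT) = 0.91943126
N(-d1) = 0.28157893; N(-d2) = 0.48374511
P = K * exp(-rT) * N(-d2) - S_0' * N(-d1) = 22.3800 * 0.91943126 * 0.48374511 - 24.29984947 * 0.28157893 = 3.1116

Answer: Price = 3.1116


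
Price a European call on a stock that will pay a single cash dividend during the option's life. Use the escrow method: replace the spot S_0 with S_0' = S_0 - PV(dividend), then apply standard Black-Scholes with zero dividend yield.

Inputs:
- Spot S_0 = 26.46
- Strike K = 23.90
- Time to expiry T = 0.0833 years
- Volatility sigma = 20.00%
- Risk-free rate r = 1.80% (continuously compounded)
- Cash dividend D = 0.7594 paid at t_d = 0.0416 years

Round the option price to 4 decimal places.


PV(D) = D * exp(-r * t_d) = 0.7594 * 0.99925148 = 0.75883157
S_0' = S_0 - PV(D) = 26.4600 - 0.75883157 = 25.70116843
d1 = (ln(S_0'/K) + (r + sigma^2/2)*T) / (sigma*sqrt(T)) = 1.31356248
d2 = d1 - sigma*sqrt(T) = 1.25583900
exp(-rT) = 0.99850172
N(d1) = 0.90550326; N(d2) = 0.89541283
C = S_0' * N(d1) - K * exp(-rT) * N(d2) = 25.70116843 * 0.90550326 - 23.9000 * 0.99850172 * 0.89541283 = 1.9042

Answer: Price = 1.9042


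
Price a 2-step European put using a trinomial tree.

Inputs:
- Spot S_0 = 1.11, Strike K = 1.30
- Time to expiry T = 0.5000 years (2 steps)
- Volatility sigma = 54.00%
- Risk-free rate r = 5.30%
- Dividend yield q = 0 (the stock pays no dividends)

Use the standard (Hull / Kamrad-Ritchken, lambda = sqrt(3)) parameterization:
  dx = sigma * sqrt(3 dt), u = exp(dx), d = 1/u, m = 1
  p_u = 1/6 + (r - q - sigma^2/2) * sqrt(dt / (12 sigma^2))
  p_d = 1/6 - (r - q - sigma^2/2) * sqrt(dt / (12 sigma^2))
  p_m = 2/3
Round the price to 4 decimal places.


Answer: Price = V(0,0) = 0.2735

Derivation:
dt = T/N = 0.250000; dx = sigma*sqrt(3*dt) = 0.467654
u = exp(dx) = 1.596245; d = 1/u = 0.626470
p_u = 0.141862, p_m = 0.666667, p_d = 0.191471
Discount per step: exp(-r*dt) = 0.986837
Stock lattice S(k, j) with j the centered position index:
  k=0: S(0,+0) = 1.1100
  k=1: S(1,-1) = 0.6954; S(1,+0) = 1.1100; S(1,+1) = 1.7718
  k=2: S(2,-2) = 0.4356; S(2,-1) = 0.6954; S(2,+0) = 1.1100; S(2,+1) = 1.7718; S(2,+2) = 2.8283
Terminal payoffs V(N, j) = max(K - S_T, 0):
  V(2,-2) = 0.864364; V(2,-1) = 0.604618; V(2,+0) = 0.190000; V(2,+1) = 0.000000; V(2,+2) = 0.000000
Backward induction: V(k, j) = exp(-r*dt) * [p_u * V(k+1, j+1) + p_m * V(k+1, j) + p_d * V(k+1, j-1)]
  V(1,-1) = exp(-r*dt) * [p_u*0.190000 + p_m*0.604618 + p_d*0.864364] = 0.587694
  V(1,+0) = exp(-r*dt) * [p_u*0.000000 + p_m*0.190000 + p_d*0.604618] = 0.239243
  V(1,+1) = exp(-r*dt) * [p_u*0.000000 + p_m*0.000000 + p_d*0.190000] = 0.035901
  V(0,+0) = exp(-r*dt) * [p_u*0.035901 + p_m*0.239243 + p_d*0.587694] = 0.273467


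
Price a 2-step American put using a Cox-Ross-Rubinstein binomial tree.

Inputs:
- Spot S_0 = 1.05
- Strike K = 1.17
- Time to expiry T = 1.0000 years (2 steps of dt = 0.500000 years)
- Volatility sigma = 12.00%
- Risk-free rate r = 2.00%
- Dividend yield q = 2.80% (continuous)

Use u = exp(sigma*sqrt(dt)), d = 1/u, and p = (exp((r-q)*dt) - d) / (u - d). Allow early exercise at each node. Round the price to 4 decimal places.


dt = T/N = 0.500000
u = exp(sigma*sqrt(dt)) = 1.088557; d = 1/u = 0.918647
p = (exp((r-q)*dt) - d) / (u - d) = 0.455305
Discount per step: exp(-r*dt) = 0.990050
Stock lattice S(k, i) with i counting down-moves:
  k=0: S(0,0) = 1.0500
  k=1: S(1,0) = 1.1430; S(1,1) = 0.9646
  k=2: S(2,0) = 1.2442; S(2,1) = 1.0500; S(2,2) = 0.8861
Terminal payoffs V(N, i) = max(K - S_T, 0):
  V(2,0) = 0.000000; V(2,1) = 0.120000; V(2,2) = 0.283891
Backward induction: V(k, i) = exp(-r*dt) * [p * V(k+1, i) + (1-p) * V(k+1, i+1)]; then take max(V_cont, immediate exercise) for American.
  V(1,0) = exp(-r*dt) * [p*0.000000 + (1-p)*0.120000] = 0.064713; exercise = 0.027015; V(1,0) = max -> 0.064713
  V(1,1) = exp(-r*dt) * [p*0.120000 + (1-p)*0.283891] = 0.207188; exercise = 0.205420; V(1,1) = max -> 0.207188
  V(0,0) = exp(-r*dt) * [p*0.064713 + (1-p)*0.207188] = 0.140903; exercise = 0.120000; V(0,0) = max -> 0.140903

Answer: Price = V(0,0) = 0.1409


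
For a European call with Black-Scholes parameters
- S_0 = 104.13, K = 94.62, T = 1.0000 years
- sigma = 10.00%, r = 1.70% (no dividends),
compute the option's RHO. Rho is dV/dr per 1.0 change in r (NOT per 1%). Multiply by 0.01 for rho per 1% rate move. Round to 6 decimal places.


Answer: Rho = 79.947496

Derivation:
d1 = 1.1777124834; d2 = 1.0777124834
phi(d1) = 0.1994001080; exp(-qT) = 1.0000000000; exp(-rT) = 0.9831436846
N(d2) = 0.8594189571
Rho = K*T*exp(-rT)*N(d2) = 94.6200 * 1.0000 * 0.9831436846 * 0.8594189571 = 79.947496


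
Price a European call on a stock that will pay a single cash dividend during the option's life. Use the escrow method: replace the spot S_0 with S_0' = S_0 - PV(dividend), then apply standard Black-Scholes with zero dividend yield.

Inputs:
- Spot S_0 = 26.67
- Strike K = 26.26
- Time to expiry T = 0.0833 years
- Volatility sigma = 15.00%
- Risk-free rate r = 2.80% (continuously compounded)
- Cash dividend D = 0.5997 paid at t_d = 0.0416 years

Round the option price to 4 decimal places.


PV(D) = D * exp(-r * t_d) = 0.5997 * 0.99883588 = 0.59900188
S_0' = S_0 - PV(D) = 26.6700 - 0.59900188 = 26.07099812
d1 = (ln(S_0'/K) + (r + sigma^2/2)*T) / (sigma*sqrt(T)) = -0.09132807
d2 = d1 - sigma*sqrt(T) = -0.13462068
exp(-rT) = 0.99767032
N(d1) = 0.46361596; N(d2) = 0.44645590
C = S_0' * N(d1) - K * exp(-rT) * N(d2) = 26.07099812 * 0.46361596 - 26.2600 * 0.99767032 * 0.44645590 = 0.3903

Answer: Price = 0.3903


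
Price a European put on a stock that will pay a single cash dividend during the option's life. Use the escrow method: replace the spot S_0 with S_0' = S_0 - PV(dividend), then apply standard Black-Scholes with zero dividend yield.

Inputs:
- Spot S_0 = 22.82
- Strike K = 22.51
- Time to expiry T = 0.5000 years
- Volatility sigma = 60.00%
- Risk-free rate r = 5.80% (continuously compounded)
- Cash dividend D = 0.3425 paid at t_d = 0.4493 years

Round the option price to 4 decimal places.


Answer: Price = 3.4236

Derivation:
PV(D) = D * exp(-r * t_d) = 0.3425 * 0.97427722 = 0.33368995
S_0' = S_0 - PV(D) = 22.8200 - 0.33368995 = 22.48631005
d1 = (ln(S_0'/K) + (r + sigma^2/2)*T) / (sigma*sqrt(T)) = 0.27800381
d2 = d1 - sigma*sqrt(T) = -0.14626026
exp(-rT) = 0.97141646
N(-d1) = 0.39050472; N(-d2) = 0.55814203
P = K * exp(-rT) * N(-d2) - S_0' * N(-d1) = 22.5100 * 0.97141646 * 0.55814203 - 22.48631005 * 0.39050472 = 3.4236


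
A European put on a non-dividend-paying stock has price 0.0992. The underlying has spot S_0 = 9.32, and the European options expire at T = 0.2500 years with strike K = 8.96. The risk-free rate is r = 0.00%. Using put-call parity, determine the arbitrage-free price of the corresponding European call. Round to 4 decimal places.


Put-call parity: C - P = S_0 * exp(-qT) - K * exp(-rT).
S_0 * exp(-qT) = 9.3200 * 1.00000000 = 9.32000000
K * exp(-rT) = 8.9600 * 1.00000000 = 8.96000000
C = P + S*exp(-qT) - K*exp(-rT)
C = 0.0992 + 9.32000000 - 8.96000000 = 0.4592

Answer: Call price = 0.4592


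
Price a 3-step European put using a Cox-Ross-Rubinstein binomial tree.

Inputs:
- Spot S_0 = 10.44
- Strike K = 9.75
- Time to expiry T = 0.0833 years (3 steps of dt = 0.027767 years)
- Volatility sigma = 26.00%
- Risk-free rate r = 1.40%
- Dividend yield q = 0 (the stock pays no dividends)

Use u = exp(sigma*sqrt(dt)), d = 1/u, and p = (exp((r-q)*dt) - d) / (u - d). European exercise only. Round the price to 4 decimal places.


dt = T/N = 0.027767
u = exp(sigma*sqrt(dt)) = 1.044277; d = 1/u = 0.957600
p = (exp((r-q)*dt) - d) / (u - d) = 0.493656
Discount per step: exp(-r*dt) = 0.999611
Stock lattice S(k, i) with i counting down-moves:
  k=0: S(0,0) = 10.4400
  k=1: S(1,0) = 10.9023; S(1,1) = 9.9973
  k=2: S(2,0) = 11.3850; S(2,1) = 10.4400; S(2,2) = 9.5735
  k=3: S(3,0) = 11.8891; S(3,1) = 10.9023; S(3,2) = 9.9973; S(3,3) = 9.1676
Terminal payoffs V(N, i) = max(K - S_T, 0):
  V(3,0) = 0.000000; V(3,1) = 0.000000; V(3,2) = 0.000000; V(3,3) = 0.582445
Backward induction: V(k, i) = exp(-r*dt) * [p * V(k+1, i) + (1-p) * V(k+1, i+1)].
  V(2,0) = exp(-r*dt) * [p*0.000000 + (1-p)*0.000000] = 0.000000
  V(2,1) = exp(-r*dt) * [p*0.000000 + (1-p)*0.000000] = 0.000000
  V(2,2) = exp(-r*dt) * [p*0.000000 + (1-p)*0.582445] = 0.294803
  V(1,0) = exp(-r*dt) * [p*0.000000 + (1-p)*0.000000] = 0.000000
  V(1,1) = exp(-r*dt) * [p*0.000000 + (1-p)*0.294803] = 0.149214
  V(0,0) = exp(-r*dt) * [p*0.000000 + (1-p)*0.149214] = 0.075524

Answer: Price = V(0,0) = 0.0755


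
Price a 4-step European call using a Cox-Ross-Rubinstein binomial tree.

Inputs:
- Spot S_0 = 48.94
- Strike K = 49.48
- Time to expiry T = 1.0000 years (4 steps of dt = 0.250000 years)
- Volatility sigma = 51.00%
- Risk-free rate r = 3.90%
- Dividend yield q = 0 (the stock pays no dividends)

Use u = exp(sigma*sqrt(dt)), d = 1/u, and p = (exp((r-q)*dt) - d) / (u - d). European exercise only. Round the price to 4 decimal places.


dt = T/N = 0.250000
u = exp(sigma*sqrt(dt)) = 1.290462; d = 1/u = 0.774916
p = (exp((r-q)*dt) - d) / (u - d) = 0.455598
Discount per step: exp(-r*dt) = 0.990297
Stock lattice S(k, i) with i counting down-moves:
  k=0: S(0,0) = 48.9400
  k=1: S(1,0) = 63.1552; S(1,1) = 37.9244
  k=2: S(2,0) = 81.4994; S(2,1) = 48.9400; S(2,2) = 29.3883
  k=3: S(3,0) = 105.1718; S(3,1) = 63.1552; S(3,2) = 37.9244; S(3,3) = 22.7734
  k=4: S(4,0) = 135.7202; S(4,1) = 81.4994; S(4,2) = 48.9400; S(4,3) = 29.3883; S(4,4) = 17.6475
Terminal payoffs V(N, i) = max(S_T - K, 0):
  V(4,0) = 86.240152; V(4,1) = 32.019351; V(4,2) = 0.000000; V(4,3) = 0.000000; V(4,4) = 0.000000
Backward induction: V(k, i) = exp(-r*dt) * [p * V(k+1, i) + (1-p) * V(k+1, i+1)].
  V(3,0) = exp(-r*dt) * [p*86.240152 + (1-p)*32.019351] = 56.171870
  V(3,1) = exp(-r*dt) * [p*32.019351 + (1-p)*0.000000] = 14.446402
  V(3,2) = exp(-r*dt) * [p*0.000000 + (1-p)*0.000000] = 0.000000
  V(3,3) = exp(-r*dt) * [p*0.000000 + (1-p)*0.000000] = 0.000000
  V(2,0) = exp(-r*dt) * [p*56.171870 + (1-p)*14.446402] = 33.131816
  V(2,1) = exp(-r*dt) * [p*14.446402 + (1-p)*0.000000] = 6.517888
  V(2,2) = exp(-r*dt) * [p*0.000000 + (1-p)*0.000000] = 0.000000
  V(1,0) = exp(-r*dt) * [p*33.131816 + (1-p)*6.517888] = 18.462246
  V(1,1) = exp(-r*dt) * [p*6.517888 + (1-p)*0.000000] = 2.940723
  V(0,0) = exp(-r*dt) * [p*18.462246 + (1-p)*2.940723] = 9.915148

Answer: Price = V(0,0) = 9.9151


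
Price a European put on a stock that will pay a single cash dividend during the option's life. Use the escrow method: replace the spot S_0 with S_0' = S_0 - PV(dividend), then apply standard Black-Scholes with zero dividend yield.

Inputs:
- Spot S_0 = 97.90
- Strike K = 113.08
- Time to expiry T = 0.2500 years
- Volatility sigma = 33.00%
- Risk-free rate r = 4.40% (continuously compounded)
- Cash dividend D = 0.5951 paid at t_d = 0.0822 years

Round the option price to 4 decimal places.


Answer: Price = 16.4462

Derivation:
PV(D) = D * exp(-r * t_d) = 0.5951 * 0.99638973 = 0.59295153
S_0' = S_0 - PV(D) = 97.9000 - 0.59295153 = 97.30704847
d1 = (ln(S_0'/K) + (r + sigma^2/2)*T) / (sigma*sqrt(T)) = -0.76128246
d2 = d1 - sigma*sqrt(T) = -0.92628246
exp(-rT) = 0.98906028
N(-d1) = 0.77675581; N(-d2) = 0.82285040
P = K * exp(-rT) * N(-d2) - S_0' * N(-d1) = 113.0800 * 0.98906028 * 0.82285040 - 97.30704847 * 0.77675581 = 16.4462


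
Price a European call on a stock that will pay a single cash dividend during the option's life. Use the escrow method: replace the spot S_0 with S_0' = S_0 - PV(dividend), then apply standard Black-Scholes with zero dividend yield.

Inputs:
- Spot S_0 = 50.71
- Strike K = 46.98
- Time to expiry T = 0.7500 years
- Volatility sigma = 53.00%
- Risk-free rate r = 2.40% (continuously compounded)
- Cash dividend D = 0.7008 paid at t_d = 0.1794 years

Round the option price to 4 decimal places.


Answer: Price = 10.7936

Derivation:
PV(D) = D * exp(-r * t_d) = 0.7008 * 0.99570366 = 0.69778912
S_0' = S_0 - PV(D) = 50.7100 - 0.69778912 = 50.01221088
d1 = (ln(S_0'/K) + (r + sigma^2/2)*T) / (sigma*sqrt(T)) = 0.40497900
d2 = d1 - sigma*sqrt(T) = -0.05401446
exp(-rT) = 0.98216103
N(d1) = 0.65725353; N(d2) = 0.47846182
C = S_0' * N(d1) - K * exp(-rT) * N(d2) = 50.01221088 * 0.65725353 - 46.9800 * 0.98216103 * 0.47846182 = 10.7936


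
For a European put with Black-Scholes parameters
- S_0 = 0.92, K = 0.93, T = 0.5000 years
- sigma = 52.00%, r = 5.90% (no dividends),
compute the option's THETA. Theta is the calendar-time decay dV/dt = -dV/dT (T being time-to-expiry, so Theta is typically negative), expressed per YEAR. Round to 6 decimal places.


Answer: Theta = -0.101832

Derivation:
d1 = 0.2346753706; d2 = -0.1330201556
phi(d1) = 0.3881067695; exp(-qT) = 1.0000000000; exp(-rT) = 0.9709308776
Theta = -S*exp(-qT)*phi(d1)*sigma/(2*sqrt(T)) + r*K*exp(-rT)*N(-d2) - q*S*exp(-qT)*N(-d1)
N(-d1) = 0.4072303527; N(-d2) = 0.5529112798; sqrt(T) = 0.7071067812
Term 1 = -0.9200 * 1.0000000000 * 0.3881067695 * 0.5200 / (2 * 0.7071067812) = -0.1312887130
Term 2 = 0.0590 * 0.9300 * 0.9709308776 * 0.5529112798 = 0.0294563359
Term 3 = 0 (no dividend yield, q = 0)
Theta = -0.1312887130 + (0.0294563359) + (0.0000000000) = -0.101832


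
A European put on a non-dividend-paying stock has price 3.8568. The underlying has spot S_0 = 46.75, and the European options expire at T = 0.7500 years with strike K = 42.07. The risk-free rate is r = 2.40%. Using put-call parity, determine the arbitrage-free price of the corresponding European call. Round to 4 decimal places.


Answer: Call price = 9.2873

Derivation:
Put-call parity: C - P = S_0 * exp(-qT) - K * exp(-rT).
S_0 * exp(-qT) = 46.7500 * 1.00000000 = 46.75000000
K * exp(-rT) = 42.0700 * 0.98216103 = 41.31951463
C = P + S*exp(-qT) - K*exp(-rT)
C = 3.8568 + 46.75000000 - 41.31951463 = 9.2873


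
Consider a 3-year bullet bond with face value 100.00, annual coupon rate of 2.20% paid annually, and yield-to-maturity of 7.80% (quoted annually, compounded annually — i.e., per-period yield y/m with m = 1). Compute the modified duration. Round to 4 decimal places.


Coupon per period c = face * coupon_rate / m = 2.200000
Periods per year m = 1; per-period yield y/m = 0.078000
Number of cashflows N = 3
Cashflows (t years, CF_t, discount factor 1/(1+y/m)^(m*t), PV):
  t = 1.0000: CF_t = 2.200000, DF = 0.927644, PV = 2.040816
  t = 2.0000: CF_t = 2.200000, DF = 0.860523, PV = 1.893151
  t = 3.0000: CF_t = 102.200000, DF = 0.798259, PV = 81.582050
Price P = sum_t PV_t = 85.516017
First compute Macaulay numerator sum_t t * PV_t:
  t * PV_t at t = 1.0000: 2.040816
  t * PV_t at t = 2.0000: 3.786301
  t * PV_t at t = 3.0000: 244.746150
Macaulay duration D = 250.573267 / 85.516017 = 2.930133
Modified duration = D / (1 + y/m) = 2.930133 / (1 + 0.078000) = 2.718119

Answer: Modified duration = 2.7181


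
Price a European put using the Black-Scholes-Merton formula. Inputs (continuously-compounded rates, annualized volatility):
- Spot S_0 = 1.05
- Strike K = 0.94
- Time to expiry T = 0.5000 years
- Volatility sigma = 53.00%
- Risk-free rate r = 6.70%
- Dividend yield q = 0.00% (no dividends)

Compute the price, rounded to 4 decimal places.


d1 = (ln(S/K) + (r - q + 0.5*sigma^2) * T) / (sigma * sqrt(T)) = 0.57206424
d2 = d1 - sigma * sqrt(T) = 0.19729765
exp(-rT) = 0.96705491; exp(-qT) = 1.00000000
P = K * exp(-rT) * N(-d2) - S_0 * exp(-qT) * N(-d1)
N(-d1) = 0.28363923; N(-d2) = 0.42179731
P = 0.9400 * 0.96705491 * 0.42179731 - 1.0500 * 1.00000000 * 0.28363923 = 0.0856

Answer: Price = 0.0856
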